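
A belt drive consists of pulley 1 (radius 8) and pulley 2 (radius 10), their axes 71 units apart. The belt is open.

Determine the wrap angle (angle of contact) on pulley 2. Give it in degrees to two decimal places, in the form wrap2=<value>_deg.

open belt: β = asin((r2−r1)/C) = asin(2/71) = 1.6142°
wrap1 = π − 2β = 176.7716°
wrap2 = π + 2β = 183.2284°

wrap2=183.23_deg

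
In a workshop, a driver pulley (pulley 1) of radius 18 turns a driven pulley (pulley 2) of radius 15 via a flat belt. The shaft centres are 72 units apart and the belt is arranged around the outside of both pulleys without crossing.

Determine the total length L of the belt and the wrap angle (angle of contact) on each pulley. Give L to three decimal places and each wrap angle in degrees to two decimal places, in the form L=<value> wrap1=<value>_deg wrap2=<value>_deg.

open belt: β = asin((r2−r1)/C) = asin(-3/72) = -2.3880°
wrap1 = π − 2β = 184.7760°
wrap2 = π + 2β = 175.2240°
tangent length = C·cosβ = 71.9375
L = r1·wrap1 + r2·wrap2 + 2·C·cosβ = 18·3.2250 + 15·3.0582 + 2·71.9375 = 247.7976

L=247.798 wrap1=184.78_deg wrap2=175.22_deg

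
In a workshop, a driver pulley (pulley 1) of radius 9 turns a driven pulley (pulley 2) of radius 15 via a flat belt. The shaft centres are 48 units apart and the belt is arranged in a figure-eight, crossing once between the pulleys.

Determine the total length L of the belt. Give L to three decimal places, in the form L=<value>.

L=183.669

crossed belt: β = asin((r1+r2)/C) = asin(24/48) = 30.0000°
wrap1 = wrap2 = π + 2β = 240.0000°
tangent length = C·cosβ = 41.5692
L = (r1+r2)·wrap + 2·C·cosβ = 24·4.1888 + 2·41.5692 = 183.6694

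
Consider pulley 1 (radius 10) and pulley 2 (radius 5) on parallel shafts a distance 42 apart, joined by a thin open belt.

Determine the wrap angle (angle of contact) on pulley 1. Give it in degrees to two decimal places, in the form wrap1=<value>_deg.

open belt: β = asin((r2−r1)/C) = asin(-5/42) = -6.8371°
wrap1 = π − 2β = 193.6743°
wrap2 = π + 2β = 166.3257°

wrap1=193.67_deg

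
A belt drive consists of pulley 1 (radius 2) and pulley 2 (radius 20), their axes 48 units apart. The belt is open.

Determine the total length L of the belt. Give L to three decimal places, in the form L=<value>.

L=171.948

open belt: β = asin((r2−r1)/C) = asin(18/48) = 22.0243°
wrap1 = π − 2β = 135.9514°
wrap2 = π + 2β = 224.0486°
tangent length = C·cosβ = 44.4972
L = r1·wrap1 + r2·wrap2 + 2·C·cosβ = 2·2.3728 + 20·3.9104 + 2·44.4972 = 171.9477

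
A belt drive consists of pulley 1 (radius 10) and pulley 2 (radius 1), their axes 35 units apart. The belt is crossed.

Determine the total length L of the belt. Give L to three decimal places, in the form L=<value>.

L=108.044

crossed belt: β = asin((r1+r2)/C) = asin(11/35) = 18.3177°
wrap1 = wrap2 = π + 2β = 216.6354°
tangent length = C·cosβ = 33.2265
L = (r1+r2)·wrap + 2·C·cosβ = 11·3.7810 + 2·33.2265 = 108.0440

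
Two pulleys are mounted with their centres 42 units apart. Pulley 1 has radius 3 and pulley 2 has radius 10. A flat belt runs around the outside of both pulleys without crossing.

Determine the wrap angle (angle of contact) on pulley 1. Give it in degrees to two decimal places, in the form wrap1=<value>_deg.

wrap1=160.81_deg

open belt: β = asin((r2−r1)/C) = asin(7/42) = 9.5941°
wrap1 = π − 2β = 160.8119°
wrap2 = π + 2β = 199.1881°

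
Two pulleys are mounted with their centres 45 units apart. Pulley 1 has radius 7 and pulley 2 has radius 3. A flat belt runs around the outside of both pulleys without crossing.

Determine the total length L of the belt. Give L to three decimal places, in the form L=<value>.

open belt: β = asin((r2−r1)/C) = asin(-4/45) = -5.0997°
wrap1 = π − 2β = 190.1994°
wrap2 = π + 2β = 169.8006°
tangent length = C·cosβ = 44.8219
L = r1·wrap1 + r2·wrap2 + 2·C·cosβ = 7·3.3196 + 3·2.9636 + 2·44.8219 = 121.7717

L=121.772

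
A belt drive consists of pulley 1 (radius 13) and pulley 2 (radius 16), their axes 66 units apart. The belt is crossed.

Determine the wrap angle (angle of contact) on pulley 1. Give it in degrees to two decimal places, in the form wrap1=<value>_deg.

wrap1=232.13_deg

crossed belt: β = asin((r1+r2)/C) = asin(29/66) = 26.0652°
wrap1 = wrap2 = π + 2β = 232.1304°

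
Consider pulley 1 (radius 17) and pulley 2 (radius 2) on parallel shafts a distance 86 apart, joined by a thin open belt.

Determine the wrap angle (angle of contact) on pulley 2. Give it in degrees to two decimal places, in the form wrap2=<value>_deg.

wrap2=159.91_deg

open belt: β = asin((r2−r1)/C) = asin(-15/86) = -10.0448°
wrap1 = π − 2β = 200.0897°
wrap2 = π + 2β = 159.9103°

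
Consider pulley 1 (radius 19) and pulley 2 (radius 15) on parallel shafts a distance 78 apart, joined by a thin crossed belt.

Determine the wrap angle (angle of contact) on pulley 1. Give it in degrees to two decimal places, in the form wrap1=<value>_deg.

wrap1=231.68_deg

crossed belt: β = asin((r1+r2)/C) = asin(34/78) = 25.8424°
wrap1 = wrap2 = π + 2β = 231.6848°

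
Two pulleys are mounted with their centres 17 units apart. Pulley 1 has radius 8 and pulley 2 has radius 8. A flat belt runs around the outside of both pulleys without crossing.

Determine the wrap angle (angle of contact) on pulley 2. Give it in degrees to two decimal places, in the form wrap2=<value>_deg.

open belt: β = asin((r2−r1)/C) = asin(0/17) = 0.0000°
wrap1 = π − 2β = 180.0000°
wrap2 = π + 2β = 180.0000°

wrap2=180.00_deg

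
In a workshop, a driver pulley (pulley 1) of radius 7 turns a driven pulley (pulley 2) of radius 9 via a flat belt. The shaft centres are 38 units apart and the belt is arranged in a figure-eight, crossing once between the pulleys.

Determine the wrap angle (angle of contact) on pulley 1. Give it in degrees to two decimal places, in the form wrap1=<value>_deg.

crossed belt: β = asin((r1+r2)/C) = asin(16/38) = 24.9011°
wrap1 = wrap2 = π + 2β = 229.8021°

wrap1=229.80_deg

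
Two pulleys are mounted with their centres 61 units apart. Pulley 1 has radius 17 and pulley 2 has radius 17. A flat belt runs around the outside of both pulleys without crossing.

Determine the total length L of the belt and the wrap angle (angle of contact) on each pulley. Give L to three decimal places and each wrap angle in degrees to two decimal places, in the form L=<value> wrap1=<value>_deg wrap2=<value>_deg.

open belt: β = asin((r2−r1)/C) = asin(0/61) = 0.0000°
wrap1 = π − 2β = 180.0000°
wrap2 = π + 2β = 180.0000°
tangent length = C·cosβ = 61.0000
L = r1·wrap1 + r2·wrap2 + 2·C·cosβ = 17·3.1416 + 17·3.1416 + 2·61.0000 = 228.8142

L=228.814 wrap1=180.00_deg wrap2=180.00_deg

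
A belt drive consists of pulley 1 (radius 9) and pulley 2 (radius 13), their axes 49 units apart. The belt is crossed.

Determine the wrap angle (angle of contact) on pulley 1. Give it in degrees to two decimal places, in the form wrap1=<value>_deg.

crossed belt: β = asin((r1+r2)/C) = asin(22/49) = 26.6782°
wrap1 = wrap2 = π + 2β = 233.3565°

wrap1=233.36_deg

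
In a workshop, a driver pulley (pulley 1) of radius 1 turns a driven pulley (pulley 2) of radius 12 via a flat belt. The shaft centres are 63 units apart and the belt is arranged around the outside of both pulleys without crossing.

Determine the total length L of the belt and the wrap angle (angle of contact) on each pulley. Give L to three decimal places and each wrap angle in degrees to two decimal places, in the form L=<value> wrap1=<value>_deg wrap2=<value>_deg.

open belt: β = asin((r2−r1)/C) = asin(11/63) = 10.0556°
wrap1 = π − 2β = 159.8889°
wrap2 = π + 2β = 200.1111°
tangent length = C·cosβ = 62.0322
L = r1·wrap1 + r2·wrap2 + 2·C·cosβ = 1·2.7906 + 12·3.4926 + 2·62.0322 = 168.7663

L=168.766 wrap1=159.89_deg wrap2=200.11_deg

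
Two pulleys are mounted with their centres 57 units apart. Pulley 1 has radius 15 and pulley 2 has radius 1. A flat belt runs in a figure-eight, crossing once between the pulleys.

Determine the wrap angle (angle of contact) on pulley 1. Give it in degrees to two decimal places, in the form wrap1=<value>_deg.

wrap1=212.60_deg

crossed belt: β = asin((r1+r2)/C) = asin(16/57) = 16.3021°
wrap1 = wrap2 = π + 2β = 212.6042°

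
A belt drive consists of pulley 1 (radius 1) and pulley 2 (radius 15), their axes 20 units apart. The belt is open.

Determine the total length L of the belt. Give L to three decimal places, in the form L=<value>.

L=100.542

open belt: β = asin((r2−r1)/C) = asin(14/20) = 44.4270°
wrap1 = π − 2β = 91.1460°
wrap2 = π + 2β = 268.8540°
tangent length = C·cosβ = 14.2829
L = r1·wrap1 + r2·wrap2 + 2·C·cosβ = 1·1.5908 + 15·4.6924 + 2·14.2829 = 100.5423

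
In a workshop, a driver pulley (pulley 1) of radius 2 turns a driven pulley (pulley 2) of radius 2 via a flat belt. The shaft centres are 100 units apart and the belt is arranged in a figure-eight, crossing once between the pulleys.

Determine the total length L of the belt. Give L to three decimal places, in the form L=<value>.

L=212.726

crossed belt: β = asin((r1+r2)/C) = asin(4/100) = 2.2924°
wrap1 = wrap2 = π + 2β = 184.5849°
tangent length = C·cosβ = 99.9200
L = (r1+r2)·wrap + 2·C·cosβ = 4·3.2216 + 2·99.9200 = 212.7264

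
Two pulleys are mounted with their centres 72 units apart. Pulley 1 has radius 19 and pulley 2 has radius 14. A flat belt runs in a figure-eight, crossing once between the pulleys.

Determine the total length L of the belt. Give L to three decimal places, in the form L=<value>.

L=263.081

crossed belt: β = asin((r1+r2)/C) = asin(33/72) = 27.2796°
wrap1 = wrap2 = π + 2β = 234.5592°
tangent length = C·cosβ = 63.9922
L = (r1+r2)·wrap + 2·C·cosβ = 33·4.0938 + 2·63.9922 = 263.0808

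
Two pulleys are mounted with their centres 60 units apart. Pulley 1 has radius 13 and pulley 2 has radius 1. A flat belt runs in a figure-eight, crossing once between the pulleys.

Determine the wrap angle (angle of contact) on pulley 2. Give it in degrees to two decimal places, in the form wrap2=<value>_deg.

wrap2=206.99_deg

crossed belt: β = asin((r1+r2)/C) = asin(14/60) = 13.4934°
wrap1 = wrap2 = π + 2β = 206.9868°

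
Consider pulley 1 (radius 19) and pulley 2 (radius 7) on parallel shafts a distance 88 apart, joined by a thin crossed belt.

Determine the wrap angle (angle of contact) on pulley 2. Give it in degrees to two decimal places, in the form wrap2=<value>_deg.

wrap2=214.37_deg

crossed belt: β = asin((r1+r2)/C) = asin(26/88) = 17.1848°
wrap1 = wrap2 = π + 2β = 214.3696°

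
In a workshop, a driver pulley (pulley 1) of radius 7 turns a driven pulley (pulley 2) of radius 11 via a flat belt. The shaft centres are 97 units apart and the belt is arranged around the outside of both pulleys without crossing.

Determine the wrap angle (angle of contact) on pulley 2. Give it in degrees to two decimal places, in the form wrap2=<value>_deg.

open belt: β = asin((r2−r1)/C) = asin(4/97) = 2.3634°
wrap1 = π − 2β = 175.2732°
wrap2 = π + 2β = 184.7268°

wrap2=184.73_deg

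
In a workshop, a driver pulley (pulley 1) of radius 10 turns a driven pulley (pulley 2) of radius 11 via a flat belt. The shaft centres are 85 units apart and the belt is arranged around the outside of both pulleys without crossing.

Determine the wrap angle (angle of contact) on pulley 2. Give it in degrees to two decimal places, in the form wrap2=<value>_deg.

open belt: β = asin((r2−r1)/C) = asin(1/85) = 0.6741°
wrap1 = π − 2β = 178.6518°
wrap2 = π + 2β = 181.3482°

wrap2=181.35_deg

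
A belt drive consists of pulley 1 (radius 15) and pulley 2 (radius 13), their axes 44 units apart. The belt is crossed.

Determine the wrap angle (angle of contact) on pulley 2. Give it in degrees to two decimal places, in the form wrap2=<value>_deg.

crossed belt: β = asin((r1+r2)/C) = asin(28/44) = 39.5212°
wrap1 = wrap2 = π + 2β = 259.0424°

wrap2=259.04_deg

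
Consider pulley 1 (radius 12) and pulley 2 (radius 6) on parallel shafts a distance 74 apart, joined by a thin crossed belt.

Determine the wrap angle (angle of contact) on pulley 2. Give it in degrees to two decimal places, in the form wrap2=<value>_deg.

crossed belt: β = asin((r1+r2)/C) = asin(18/74) = 14.0780°
wrap1 = wrap2 = π + 2β = 208.1561°

wrap2=208.16_deg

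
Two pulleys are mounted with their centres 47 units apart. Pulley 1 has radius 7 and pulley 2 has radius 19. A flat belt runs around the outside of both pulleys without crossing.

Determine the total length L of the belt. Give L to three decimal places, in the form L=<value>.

open belt: β = asin((r2−r1)/C) = asin(12/47) = 14.7925°
wrap1 = π − 2β = 150.4150°
wrap2 = π + 2β = 209.5850°
tangent length = C·cosβ = 45.4423
L = r1·wrap1 + r2·wrap2 + 2·C·cosβ = 7·2.6252 + 19·3.6579 + 2·45.4423 = 178.7622

L=178.762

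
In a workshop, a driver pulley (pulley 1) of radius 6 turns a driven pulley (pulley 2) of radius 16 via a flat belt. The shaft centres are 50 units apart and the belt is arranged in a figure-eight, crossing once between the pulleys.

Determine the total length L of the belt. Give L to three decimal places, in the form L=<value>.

L=178.961

crossed belt: β = asin((r1+r2)/C) = asin(22/50) = 26.1039°
wrap1 = wrap2 = π + 2β = 232.2078°
tangent length = C·cosβ = 44.8999
L = (r1+r2)·wrap + 2·C·cosβ = 22·4.0528 + 2·44.8999 = 178.9612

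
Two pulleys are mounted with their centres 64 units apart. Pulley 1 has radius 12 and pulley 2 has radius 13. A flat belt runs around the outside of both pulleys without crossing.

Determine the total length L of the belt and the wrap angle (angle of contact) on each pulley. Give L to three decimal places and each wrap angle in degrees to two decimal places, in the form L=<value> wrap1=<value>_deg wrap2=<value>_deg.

L=206.555 wrap1=178.21_deg wrap2=181.79_deg

open belt: β = asin((r2−r1)/C) = asin(1/64) = 0.8953°
wrap1 = π − 2β = 178.2094°
wrap2 = π + 2β = 181.7906°
tangent length = C·cosβ = 63.9922
L = r1·wrap1 + r2·wrap2 + 2·C·cosβ = 12·3.1103 + 13·3.1728 + 2·63.9922 = 206.5554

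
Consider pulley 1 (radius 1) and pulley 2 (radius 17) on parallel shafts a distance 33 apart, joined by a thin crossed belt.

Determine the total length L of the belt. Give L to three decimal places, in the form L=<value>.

crossed belt: β = asin((r1+r2)/C) = asin(18/33) = 33.0557°
wrap1 = wrap2 = π + 2β = 246.1115°
tangent length = C·cosβ = 27.6586
L = (r1+r2)·wrap + 2·C·cosβ = 18·4.2955 + 2·27.6586 = 132.6355

L=132.635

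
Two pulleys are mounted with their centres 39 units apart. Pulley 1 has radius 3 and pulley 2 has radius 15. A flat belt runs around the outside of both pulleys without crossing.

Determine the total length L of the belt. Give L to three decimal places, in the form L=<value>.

open belt: β = asin((r2−r1)/C) = asin(12/39) = 17.9202°
wrap1 = π − 2β = 144.1596°
wrap2 = π + 2β = 215.8404°
tangent length = C·cosβ = 37.1080
L = r1·wrap1 + r2·wrap2 + 2·C·cosβ = 3·2.5161 + 15·3.7671 + 2·37.1080 = 138.2710

L=138.271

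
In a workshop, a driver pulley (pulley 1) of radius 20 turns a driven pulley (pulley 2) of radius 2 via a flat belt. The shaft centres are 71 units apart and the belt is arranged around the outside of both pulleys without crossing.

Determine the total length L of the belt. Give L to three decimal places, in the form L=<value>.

open belt: β = asin((r2−r1)/C) = asin(-18/71) = -14.6860°
wrap1 = π − 2β = 209.3719°
wrap2 = π + 2β = 150.6281°
tangent length = C·cosβ = 68.6804
L = r1·wrap1 + r2·wrap2 + 2·C·cosβ = 20·3.6542 + 2·2.6290 + 2·68.6804 = 215.7033

L=215.703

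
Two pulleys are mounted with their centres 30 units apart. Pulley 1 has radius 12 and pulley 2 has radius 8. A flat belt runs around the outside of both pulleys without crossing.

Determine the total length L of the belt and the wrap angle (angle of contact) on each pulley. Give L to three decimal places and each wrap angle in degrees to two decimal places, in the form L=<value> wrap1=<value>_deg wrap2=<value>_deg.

open belt: β = asin((r2−r1)/C) = asin(-4/30) = -7.6623°
wrap1 = π − 2β = 195.3245°
wrap2 = π + 2β = 164.6755°
tangent length = C·cosβ = 29.7321
L = r1·wrap1 + r2·wrap2 + 2·C·cosβ = 12·3.4091 + 8·2.8741 + 2·29.7321 = 123.3660

L=123.366 wrap1=195.32_deg wrap2=164.68_deg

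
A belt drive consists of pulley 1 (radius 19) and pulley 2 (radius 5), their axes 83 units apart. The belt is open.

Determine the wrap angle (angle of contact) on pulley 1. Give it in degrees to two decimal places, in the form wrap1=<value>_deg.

wrap1=199.42_deg

open belt: β = asin((r2−r1)/C) = asin(-14/83) = -9.7108°
wrap1 = π − 2β = 199.4215°
wrap2 = π + 2β = 160.5785°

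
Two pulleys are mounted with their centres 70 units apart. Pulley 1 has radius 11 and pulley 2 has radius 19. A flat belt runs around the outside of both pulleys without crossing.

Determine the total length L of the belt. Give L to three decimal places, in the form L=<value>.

L=235.163

open belt: β = asin((r2−r1)/C) = asin(8/70) = 6.5624°
wrap1 = π − 2β = 166.8751°
wrap2 = π + 2β = 193.1249°
tangent length = C·cosβ = 69.5414
L = r1·wrap1 + r2·wrap2 + 2·C·cosβ = 11·2.9125 + 19·3.3707 + 2·69.5414 = 235.1631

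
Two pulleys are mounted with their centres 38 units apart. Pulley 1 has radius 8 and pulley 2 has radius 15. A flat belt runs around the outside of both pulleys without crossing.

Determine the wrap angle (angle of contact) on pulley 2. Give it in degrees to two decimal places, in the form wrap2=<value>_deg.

wrap2=201.23_deg

open belt: β = asin((r2−r1)/C) = asin(7/38) = 10.6151°
wrap1 = π − 2β = 158.7698°
wrap2 = π + 2β = 201.2302°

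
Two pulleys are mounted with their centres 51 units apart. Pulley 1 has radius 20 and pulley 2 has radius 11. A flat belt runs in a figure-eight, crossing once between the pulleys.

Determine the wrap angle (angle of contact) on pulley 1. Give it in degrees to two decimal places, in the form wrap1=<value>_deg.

wrap1=254.87_deg

crossed belt: β = asin((r1+r2)/C) = asin(31/51) = 37.4337°
wrap1 = wrap2 = π + 2β = 254.8674°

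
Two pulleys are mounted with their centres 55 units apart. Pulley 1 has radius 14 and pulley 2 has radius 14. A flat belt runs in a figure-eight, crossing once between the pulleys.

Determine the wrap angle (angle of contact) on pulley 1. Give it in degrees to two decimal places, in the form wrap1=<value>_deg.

crossed belt: β = asin((r1+r2)/C) = asin(28/55) = 30.6033°
wrap1 = wrap2 = π + 2β = 241.2066°

wrap1=241.21_deg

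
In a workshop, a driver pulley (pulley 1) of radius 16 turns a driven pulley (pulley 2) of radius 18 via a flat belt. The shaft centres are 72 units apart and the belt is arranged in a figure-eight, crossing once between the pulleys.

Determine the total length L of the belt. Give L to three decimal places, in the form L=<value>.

crossed belt: β = asin((r1+r2)/C) = asin(34/72) = 28.1786°
wrap1 = wrap2 = π + 2β = 236.3573°
tangent length = C·cosβ = 63.4665
L = (r1+r2)·wrap + 2·C·cosβ = 34·4.1252 + 2·63.4665 = 267.1903

L=267.190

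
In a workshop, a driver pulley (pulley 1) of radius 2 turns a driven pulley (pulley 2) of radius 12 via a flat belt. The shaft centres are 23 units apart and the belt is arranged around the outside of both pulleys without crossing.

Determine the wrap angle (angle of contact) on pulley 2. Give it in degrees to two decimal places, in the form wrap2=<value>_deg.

open belt: β = asin((r2−r1)/C) = asin(10/23) = 25.7715°
wrap1 = π − 2β = 128.4571°
wrap2 = π + 2β = 231.5429°

wrap2=231.54_deg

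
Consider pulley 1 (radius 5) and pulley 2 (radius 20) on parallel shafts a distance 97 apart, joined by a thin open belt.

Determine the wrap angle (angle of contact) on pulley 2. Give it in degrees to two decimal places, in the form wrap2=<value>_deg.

open belt: β = asin((r2−r1)/C) = asin(15/97) = 8.8959°
wrap1 = π − 2β = 162.2083°
wrap2 = π + 2β = 197.7917°

wrap2=197.79_deg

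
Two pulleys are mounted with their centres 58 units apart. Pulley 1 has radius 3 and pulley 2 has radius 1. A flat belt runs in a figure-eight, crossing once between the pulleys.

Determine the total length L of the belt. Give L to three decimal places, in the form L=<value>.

L=128.842

crossed belt: β = asin((r1+r2)/C) = asin(4/58) = 3.9546°
wrap1 = wrap2 = π + 2β = 187.9091°
tangent length = C·cosβ = 57.8619
L = (r1+r2)·wrap + 2·C·cosβ = 4·3.2796 + 2·57.8619 = 128.8423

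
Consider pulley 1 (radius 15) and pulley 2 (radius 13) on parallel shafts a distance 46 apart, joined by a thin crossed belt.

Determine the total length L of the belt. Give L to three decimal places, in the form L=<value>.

L=197.605

crossed belt: β = asin((r1+r2)/C) = asin(28/46) = 37.4952°
wrap1 = wrap2 = π + 2β = 254.9905°
tangent length = C·cosβ = 36.4966
L = (r1+r2)·wrap + 2·C·cosβ = 28·4.4504 + 2·36.4966 = 197.6050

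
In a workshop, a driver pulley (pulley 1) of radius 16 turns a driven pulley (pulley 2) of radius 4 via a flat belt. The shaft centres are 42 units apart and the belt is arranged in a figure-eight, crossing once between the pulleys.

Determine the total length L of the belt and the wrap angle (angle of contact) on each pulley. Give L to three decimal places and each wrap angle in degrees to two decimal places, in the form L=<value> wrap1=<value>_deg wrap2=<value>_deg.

crossed belt: β = asin((r1+r2)/C) = asin(20/42) = 28.4369°
wrap1 = wrap2 = π + 2β = 236.8738°
tangent length = C·cosβ = 36.9324
L = (r1+r2)·wrap + 2·C·cosβ = 20·4.1342 + 2·36.9324 = 156.5493

L=156.549 wrap1=236.87_deg wrap2=236.87_deg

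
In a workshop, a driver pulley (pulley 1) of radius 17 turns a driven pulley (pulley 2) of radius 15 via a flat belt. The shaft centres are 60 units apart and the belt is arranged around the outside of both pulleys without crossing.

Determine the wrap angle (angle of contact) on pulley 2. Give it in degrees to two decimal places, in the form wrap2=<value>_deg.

wrap2=176.18_deg

open belt: β = asin((r2−r1)/C) = asin(-2/60) = -1.9102°
wrap1 = π − 2β = 183.8204°
wrap2 = π + 2β = 176.1796°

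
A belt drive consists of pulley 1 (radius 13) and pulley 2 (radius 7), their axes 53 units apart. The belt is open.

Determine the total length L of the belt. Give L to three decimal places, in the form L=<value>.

open belt: β = asin((r2−r1)/C) = asin(-6/53) = -6.5002°
wrap1 = π − 2β = 193.0005°
wrap2 = π + 2β = 166.9995°
tangent length = C·cosβ = 52.6593
L = r1·wrap1 + r2·wrap2 + 2·C·cosβ = 13·3.3685 + 7·2.9147 + 2·52.6593 = 169.5118

L=169.512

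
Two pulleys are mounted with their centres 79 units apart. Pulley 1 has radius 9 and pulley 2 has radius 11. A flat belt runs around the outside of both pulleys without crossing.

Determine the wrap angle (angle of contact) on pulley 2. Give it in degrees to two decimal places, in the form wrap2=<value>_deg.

open belt: β = asin((r2−r1)/C) = asin(2/79) = 1.4507°
wrap1 = π − 2β = 177.0986°
wrap2 = π + 2β = 182.9014°

wrap2=182.90_deg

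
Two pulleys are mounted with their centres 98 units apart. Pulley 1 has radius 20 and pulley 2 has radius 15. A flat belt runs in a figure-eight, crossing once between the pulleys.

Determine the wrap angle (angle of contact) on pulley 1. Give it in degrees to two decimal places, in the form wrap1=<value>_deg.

crossed belt: β = asin((r1+r2)/C) = asin(35/98) = 20.9248°
wrap1 = wrap2 = π + 2β = 221.8497°

wrap1=221.85_deg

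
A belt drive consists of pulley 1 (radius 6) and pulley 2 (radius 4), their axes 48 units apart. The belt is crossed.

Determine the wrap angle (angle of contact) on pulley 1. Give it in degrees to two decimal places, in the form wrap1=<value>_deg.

wrap1=204.05_deg

crossed belt: β = asin((r1+r2)/C) = asin(10/48) = 12.0247°
wrap1 = wrap2 = π + 2β = 204.0494°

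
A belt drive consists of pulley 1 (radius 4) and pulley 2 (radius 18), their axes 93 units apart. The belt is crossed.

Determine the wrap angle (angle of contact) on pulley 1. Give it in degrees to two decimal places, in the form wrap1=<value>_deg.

crossed belt: β = asin((r1+r2)/C) = asin(22/93) = 13.6835°
wrap1 = wrap2 = π + 2β = 207.3671°

wrap1=207.37_deg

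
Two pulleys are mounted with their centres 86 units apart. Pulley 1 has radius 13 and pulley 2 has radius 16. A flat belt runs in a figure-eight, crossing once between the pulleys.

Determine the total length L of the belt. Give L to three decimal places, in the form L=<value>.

L=272.981

crossed belt: β = asin((r1+r2)/C) = asin(29/86) = 19.7069°
wrap1 = wrap2 = π + 2β = 219.4139°
tangent length = C·cosβ = 80.9630
L = (r1+r2)·wrap + 2·C·cosβ = 29·3.8295 + 2·80.9630 = 272.9813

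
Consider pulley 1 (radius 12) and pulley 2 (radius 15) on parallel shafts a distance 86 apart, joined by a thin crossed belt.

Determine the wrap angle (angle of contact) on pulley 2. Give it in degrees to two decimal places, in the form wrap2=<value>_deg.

wrap2=216.60_deg

crossed belt: β = asin((r1+r2)/C) = asin(27/86) = 18.2976°
wrap1 = wrap2 = π + 2β = 216.5953°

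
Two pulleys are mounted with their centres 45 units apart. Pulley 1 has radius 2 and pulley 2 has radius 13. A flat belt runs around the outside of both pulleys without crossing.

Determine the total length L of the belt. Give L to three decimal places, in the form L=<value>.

L=139.826

open belt: β = asin((r2−r1)/C) = asin(11/45) = 14.1490°
wrap1 = π − 2β = 151.7020°
wrap2 = π + 2β = 208.2980°
tangent length = C·cosβ = 43.6348
L = r1·wrap1 + r2·wrap2 + 2·C·cosβ = 2·2.6477 + 13·3.6355 + 2·43.6348 = 139.8264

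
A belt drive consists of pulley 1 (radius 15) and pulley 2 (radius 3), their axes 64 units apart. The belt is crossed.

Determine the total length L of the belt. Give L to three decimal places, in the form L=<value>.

crossed belt: β = asin((r1+r2)/C) = asin(18/64) = 16.3348°
wrap1 = wrap2 = π + 2β = 212.6696°
tangent length = C·cosβ = 61.4166
L = (r1+r2)·wrap + 2·C·cosβ = 18·3.7118 + 2·61.4166 = 189.6454

L=189.645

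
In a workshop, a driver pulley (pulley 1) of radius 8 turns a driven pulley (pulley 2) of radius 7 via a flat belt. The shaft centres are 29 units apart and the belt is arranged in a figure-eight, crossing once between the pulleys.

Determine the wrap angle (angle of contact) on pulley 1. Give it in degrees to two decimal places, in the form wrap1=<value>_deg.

wrap1=242.29_deg

crossed belt: β = asin((r1+r2)/C) = asin(15/29) = 31.1474°
wrap1 = wrap2 = π + 2β = 242.2948°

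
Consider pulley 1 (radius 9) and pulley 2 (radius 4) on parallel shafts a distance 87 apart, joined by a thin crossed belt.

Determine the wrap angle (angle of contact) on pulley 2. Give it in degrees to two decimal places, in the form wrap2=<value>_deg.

crossed belt: β = asin((r1+r2)/C) = asin(13/87) = 8.5936°
wrap1 = wrap2 = π + 2β = 197.1872°

wrap2=197.19_deg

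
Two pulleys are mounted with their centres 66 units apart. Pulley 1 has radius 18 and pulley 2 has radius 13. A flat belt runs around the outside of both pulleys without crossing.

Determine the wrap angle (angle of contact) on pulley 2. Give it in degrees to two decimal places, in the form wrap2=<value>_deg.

wrap2=171.31_deg

open belt: β = asin((r2−r1)/C) = asin(-5/66) = -4.3448°
wrap1 = π − 2β = 188.6895°
wrap2 = π + 2β = 171.3105°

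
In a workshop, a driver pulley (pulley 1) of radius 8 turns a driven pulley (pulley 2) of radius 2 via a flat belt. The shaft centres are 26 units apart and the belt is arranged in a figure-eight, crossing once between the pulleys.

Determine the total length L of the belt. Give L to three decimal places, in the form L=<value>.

crossed belt: β = asin((r1+r2)/C) = asin(10/26) = 22.6199°
wrap1 = wrap2 = π + 2β = 225.2397°
tangent length = C·cosβ = 24.0000
L = (r1+r2)·wrap + 2·C·cosβ = 10·3.9312 + 2·24.0000 = 87.3117

L=87.312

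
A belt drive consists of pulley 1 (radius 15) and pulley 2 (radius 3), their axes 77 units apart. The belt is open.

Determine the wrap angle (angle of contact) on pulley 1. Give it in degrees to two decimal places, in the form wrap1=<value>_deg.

open belt: β = asin((r2−r1)/C) = asin(-12/77) = -8.9658°
wrap1 = π − 2β = 197.9315°
wrap2 = π + 2β = 162.0685°

wrap1=197.93_deg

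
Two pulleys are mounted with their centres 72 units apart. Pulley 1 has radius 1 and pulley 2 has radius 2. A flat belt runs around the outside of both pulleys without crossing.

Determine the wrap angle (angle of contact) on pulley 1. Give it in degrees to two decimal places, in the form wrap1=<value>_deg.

open belt: β = asin((r2−r1)/C) = asin(1/72) = 0.7958°
wrap1 = π − 2β = 178.4084°
wrap2 = π + 2β = 181.5916°

wrap1=178.41_deg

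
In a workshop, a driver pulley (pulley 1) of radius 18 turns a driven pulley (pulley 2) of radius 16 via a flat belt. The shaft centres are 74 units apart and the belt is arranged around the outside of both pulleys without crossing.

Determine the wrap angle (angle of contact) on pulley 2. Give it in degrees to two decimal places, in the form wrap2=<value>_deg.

wrap2=176.90_deg

open belt: β = asin((r2−r1)/C) = asin(-2/74) = -1.5487°
wrap1 = π − 2β = 183.0974°
wrap2 = π + 2β = 176.9026°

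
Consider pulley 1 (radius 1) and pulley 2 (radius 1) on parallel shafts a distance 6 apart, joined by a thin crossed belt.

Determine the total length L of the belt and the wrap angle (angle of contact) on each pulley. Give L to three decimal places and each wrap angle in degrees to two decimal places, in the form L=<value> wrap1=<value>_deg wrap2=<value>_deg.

L=18.956 wrap1=218.94_deg wrap2=218.94_deg

crossed belt: β = asin((r1+r2)/C) = asin(2/6) = 19.4712°
wrap1 = wrap2 = π + 2β = 218.9424°
tangent length = C·cosβ = 5.6569
L = (r1+r2)·wrap + 2·C·cosβ = 2·3.8213 + 2·5.6569 = 18.9562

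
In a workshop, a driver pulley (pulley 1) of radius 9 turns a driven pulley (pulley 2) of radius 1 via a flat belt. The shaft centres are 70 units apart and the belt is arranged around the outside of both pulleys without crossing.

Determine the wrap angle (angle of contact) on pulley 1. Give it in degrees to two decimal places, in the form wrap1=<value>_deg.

wrap1=193.12_deg

open belt: β = asin((r2−r1)/C) = asin(-8/70) = -6.5624°
wrap1 = π − 2β = 193.1249°
wrap2 = π + 2β = 166.8751°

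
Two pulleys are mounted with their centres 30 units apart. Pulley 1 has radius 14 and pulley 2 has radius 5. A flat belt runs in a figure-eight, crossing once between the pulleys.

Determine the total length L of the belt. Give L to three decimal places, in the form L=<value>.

crossed belt: β = asin((r1+r2)/C) = asin(19/30) = 39.2965°
wrap1 = wrap2 = π + 2β = 258.5930°
tangent length = C·cosβ = 23.2164
L = (r1+r2)·wrap + 2·C·cosβ = 19·4.5133 + 2·23.2164 = 132.1854

L=132.185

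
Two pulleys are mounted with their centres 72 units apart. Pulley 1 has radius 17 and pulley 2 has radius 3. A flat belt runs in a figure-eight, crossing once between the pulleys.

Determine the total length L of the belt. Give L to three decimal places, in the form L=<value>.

crossed belt: β = asin((r1+r2)/C) = asin(20/72) = 16.1276°
wrap1 = wrap2 = π + 2β = 212.2552°
tangent length = C·cosβ = 69.1665
L = (r1+r2)·wrap + 2·C·cosβ = 20·3.7046 + 2·69.1665 = 212.4240

L=212.424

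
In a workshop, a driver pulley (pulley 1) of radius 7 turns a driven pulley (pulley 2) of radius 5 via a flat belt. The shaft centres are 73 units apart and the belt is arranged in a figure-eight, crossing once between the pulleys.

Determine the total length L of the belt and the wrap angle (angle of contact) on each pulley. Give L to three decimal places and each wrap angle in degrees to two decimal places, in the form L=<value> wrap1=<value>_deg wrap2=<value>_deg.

crossed belt: β = asin((r1+r2)/C) = asin(12/73) = 9.4614°
wrap1 = wrap2 = π + 2β = 198.9229°
tangent length = C·cosβ = 72.0069
L = (r1+r2)·wrap + 2·C·cosβ = 12·3.4719 + 2·72.0069 = 185.6762

L=185.676 wrap1=198.92_deg wrap2=198.92_deg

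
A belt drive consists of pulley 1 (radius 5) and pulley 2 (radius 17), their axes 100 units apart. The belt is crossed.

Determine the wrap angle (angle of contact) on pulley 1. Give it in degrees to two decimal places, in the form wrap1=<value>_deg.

crossed belt: β = asin((r1+r2)/C) = asin(22/100) = 12.7090°
wrap1 = wrap2 = π + 2β = 205.4181°

wrap1=205.42_deg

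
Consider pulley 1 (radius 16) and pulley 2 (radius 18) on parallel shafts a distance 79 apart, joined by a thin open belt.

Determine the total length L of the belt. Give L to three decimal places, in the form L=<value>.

L=264.865

open belt: β = asin((r2−r1)/C) = asin(2/79) = 1.4507°
wrap1 = π − 2β = 177.0986°
wrap2 = π + 2β = 182.9014°
tangent length = C·cosβ = 78.9747
L = r1·wrap1 + r2·wrap2 + 2·C·cosβ = 16·3.0910 + 18·3.1922 + 2·78.9747 = 264.8648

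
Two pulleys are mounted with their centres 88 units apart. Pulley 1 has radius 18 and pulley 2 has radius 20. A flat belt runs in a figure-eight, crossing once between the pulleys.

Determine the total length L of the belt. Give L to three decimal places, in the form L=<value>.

crossed belt: β = asin((r1+r2)/C) = asin(38/88) = 25.5830°
wrap1 = wrap2 = π + 2β = 231.1660°
tangent length = C·cosβ = 79.3725
L = (r1+r2)·wrap + 2·C·cosβ = 38·4.0346 + 2·79.3725 = 312.0602

L=312.060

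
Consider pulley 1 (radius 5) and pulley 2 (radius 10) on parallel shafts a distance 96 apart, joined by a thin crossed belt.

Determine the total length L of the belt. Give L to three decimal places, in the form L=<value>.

crossed belt: β = asin((r1+r2)/C) = asin(15/96) = 8.9893°
wrap1 = wrap2 = π + 2β = 197.9786°
tangent length = C·cosβ = 94.8209
L = (r1+r2)·wrap + 2·C·cosβ = 15·3.4554 + 2·94.8209 = 241.4724

L=241.472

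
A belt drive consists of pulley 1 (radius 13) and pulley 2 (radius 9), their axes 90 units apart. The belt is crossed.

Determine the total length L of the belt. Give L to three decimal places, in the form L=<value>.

crossed belt: β = asin((r1+r2)/C) = asin(22/90) = 14.1490°
wrap1 = wrap2 = π + 2β = 208.2980°
tangent length = C·cosβ = 87.2697
L = (r1+r2)·wrap + 2·C·cosβ = 22·3.6355 + 2·87.2697 = 254.5201

L=254.520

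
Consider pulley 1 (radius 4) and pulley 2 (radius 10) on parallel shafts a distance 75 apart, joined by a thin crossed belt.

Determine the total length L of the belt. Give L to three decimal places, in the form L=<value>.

crossed belt: β = asin((r1+r2)/C) = asin(14/75) = 10.7583°
wrap1 = wrap2 = π + 2β = 201.5166°
tangent length = C·cosβ = 73.6817
L = (r1+r2)·wrap + 2·C·cosβ = 14·3.5171 + 2·73.6817 = 196.6033

L=196.603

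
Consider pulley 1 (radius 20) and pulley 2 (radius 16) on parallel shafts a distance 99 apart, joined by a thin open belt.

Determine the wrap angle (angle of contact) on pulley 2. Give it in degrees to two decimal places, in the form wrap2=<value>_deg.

wrap2=175.37_deg

open belt: β = asin((r2−r1)/C) = asin(-4/99) = -2.3156°
wrap1 = π − 2β = 184.6312°
wrap2 = π + 2β = 175.3688°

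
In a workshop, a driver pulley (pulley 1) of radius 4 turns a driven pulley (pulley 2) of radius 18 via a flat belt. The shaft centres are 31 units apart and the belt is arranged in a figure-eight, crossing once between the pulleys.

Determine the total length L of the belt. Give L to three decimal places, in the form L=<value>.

crossed belt: β = asin((r1+r2)/C) = asin(22/31) = 45.2087°
wrap1 = wrap2 = π + 2β = 270.4174°
tangent length = C·cosβ = 21.8403
L = (r1+r2)·wrap + 2·C·cosβ = 22·4.7197 + 2·21.8403 = 147.5135

L=147.513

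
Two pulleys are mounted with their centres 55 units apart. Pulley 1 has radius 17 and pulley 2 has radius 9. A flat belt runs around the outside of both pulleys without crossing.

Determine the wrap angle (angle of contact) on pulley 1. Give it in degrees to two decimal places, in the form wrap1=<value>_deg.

open belt: β = asin((r2−r1)/C) = asin(-8/55) = -8.3636°
wrap1 = π − 2β = 196.7272°
wrap2 = π + 2β = 163.2728°

wrap1=196.73_deg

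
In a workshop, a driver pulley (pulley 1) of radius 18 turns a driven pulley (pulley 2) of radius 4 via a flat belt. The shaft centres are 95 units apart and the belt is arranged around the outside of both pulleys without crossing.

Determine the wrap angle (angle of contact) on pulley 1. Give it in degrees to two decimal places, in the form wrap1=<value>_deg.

open belt: β = asin((r2−r1)/C) = asin(-14/95) = -8.4745°
wrap1 = π − 2β = 196.9489°
wrap2 = π + 2β = 163.0511°

wrap1=196.95_deg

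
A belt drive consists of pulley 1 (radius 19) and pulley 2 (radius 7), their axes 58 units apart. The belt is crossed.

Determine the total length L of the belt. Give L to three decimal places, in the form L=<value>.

L=209.545

crossed belt: β = asin((r1+r2)/C) = asin(26/58) = 26.6331°
wrap1 = wrap2 = π + 2β = 233.2662°
tangent length = C·cosβ = 51.8459
L = (r1+r2)·wrap + 2·C·cosβ = 26·4.0713 + 2·51.8459 = 209.5447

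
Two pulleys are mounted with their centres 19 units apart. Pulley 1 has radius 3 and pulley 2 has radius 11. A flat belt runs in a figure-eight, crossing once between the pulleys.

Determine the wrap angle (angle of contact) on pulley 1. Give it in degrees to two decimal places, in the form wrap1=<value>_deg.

crossed belt: β = asin((r1+r2)/C) = asin(14/19) = 47.4631°
wrap1 = wrap2 = π + 2β = 274.9262°

wrap1=274.93_deg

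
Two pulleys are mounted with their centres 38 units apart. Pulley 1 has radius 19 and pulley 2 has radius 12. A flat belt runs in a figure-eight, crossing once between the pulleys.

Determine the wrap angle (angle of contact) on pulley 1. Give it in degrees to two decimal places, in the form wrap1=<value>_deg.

crossed belt: β = asin((r1+r2)/C) = asin(31/38) = 54.6655°
wrap1 = wrap2 = π + 2β = 289.3310°

wrap1=289.33_deg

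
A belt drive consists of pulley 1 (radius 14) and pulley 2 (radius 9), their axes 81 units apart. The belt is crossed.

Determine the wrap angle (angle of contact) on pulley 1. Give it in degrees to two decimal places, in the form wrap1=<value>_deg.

wrap1=212.99_deg

crossed belt: β = asin((r1+r2)/C) = asin(23/81) = 16.4961°
wrap1 = wrap2 = π + 2β = 212.9923°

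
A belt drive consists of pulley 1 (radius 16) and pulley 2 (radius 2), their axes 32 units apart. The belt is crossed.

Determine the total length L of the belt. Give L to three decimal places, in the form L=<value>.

L=130.970

crossed belt: β = asin((r1+r2)/C) = asin(18/32) = 34.2289°
wrap1 = wrap2 = π + 2β = 248.4577°
tangent length = C·cosβ = 26.4575
L = (r1+r2)·wrap + 2·C·cosβ = 18·4.3364 + 2·26.4575 = 130.9703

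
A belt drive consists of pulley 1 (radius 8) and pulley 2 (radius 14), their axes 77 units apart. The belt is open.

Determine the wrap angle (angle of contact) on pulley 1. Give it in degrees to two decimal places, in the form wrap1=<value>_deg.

open belt: β = asin((r2−r1)/C) = asin(6/77) = 4.4691°
wrap1 = π − 2β = 171.0617°
wrap2 = π + 2β = 188.9383°

wrap1=171.06_deg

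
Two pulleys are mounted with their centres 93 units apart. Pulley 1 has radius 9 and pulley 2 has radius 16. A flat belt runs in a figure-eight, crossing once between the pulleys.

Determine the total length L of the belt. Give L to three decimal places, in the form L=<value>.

L=271.302

crossed belt: β = asin((r1+r2)/C) = asin(25/93) = 15.5939°
wrap1 = wrap2 = π + 2β = 211.1878°
tangent length = C·cosβ = 89.5768
L = (r1+r2)·wrap + 2·C·cosβ = 25·3.6859 + 2·89.5768 = 271.3016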